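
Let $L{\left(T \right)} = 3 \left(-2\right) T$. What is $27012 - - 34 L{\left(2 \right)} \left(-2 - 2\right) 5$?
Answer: $35172$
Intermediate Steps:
$L{\left(T \right)} = - 6 T$
$27012 - - 34 L{\left(2 \right)} \left(-2 - 2\right) 5 = 27012 - - 34 \left(\left(-6\right) 2\right) \left(-2 - 2\right) 5 = 27012 - \left(-34\right) \left(-12\right) \left(\left(-4\right) 5\right) = 27012 - 408 \left(-20\right) = 27012 - -8160 = 27012 + 8160 = 35172$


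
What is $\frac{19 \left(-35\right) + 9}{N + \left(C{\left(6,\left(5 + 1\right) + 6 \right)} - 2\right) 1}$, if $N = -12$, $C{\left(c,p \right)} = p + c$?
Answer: $-164$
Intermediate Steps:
$C{\left(c,p \right)} = c + p$
$\frac{19 \left(-35\right) + 9}{N + \left(C{\left(6,\left(5 + 1\right) + 6 \right)} - 2\right) 1} = \frac{19 \left(-35\right) + 9}{-12 + \left(\left(6 + \left(\left(5 + 1\right) + 6\right)\right) - 2\right) 1} = \frac{-665 + 9}{-12 + \left(\left(6 + \left(6 + 6\right)\right) - 2\right) 1} = \frac{1}{-12 + \left(\left(6 + 12\right) - 2\right) 1} \left(-656\right) = \frac{1}{-12 + \left(18 - 2\right) 1} \left(-656\right) = \frac{1}{-12 + 16 \cdot 1} \left(-656\right) = \frac{1}{-12 + 16} \left(-656\right) = \frac{1}{4} \left(-656\right) = -164$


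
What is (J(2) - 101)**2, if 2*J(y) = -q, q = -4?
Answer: 9801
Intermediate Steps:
J(y) = 2 (J(y) = (-1*(-4))/2 = (1/2)*4 = 2)
(J(2) - 101)**2 = (2 - 101)**2 = (-99)**2 = 9801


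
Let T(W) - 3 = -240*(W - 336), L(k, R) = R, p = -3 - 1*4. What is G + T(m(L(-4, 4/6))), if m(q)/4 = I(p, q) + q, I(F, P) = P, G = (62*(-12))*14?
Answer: 68947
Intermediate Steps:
p = -7 (p = -3 - 4 = -7)
G = -10416 (G = -744*14 = -10416)
m(q) = 8*q (m(q) = 4*(q + q) = 4*(2*q) = 8*q)
T(W) = 80643 - 240*W (T(W) = 3 - 240*(W - 336) = 3 - 240*(-336 + W) = 3 + (80640 - 240*W) = 80643 - 240*W)
G + T(m(L(-4, 4/6))) = -10416 + (80643 - 1920*4/6) = -10416 + (80643 - 1920*4*(1/6)) = -10416 + (80643 - 1920*2/3) = -10416 + (80643 - 240*16/3) = -10416 + (80643 - 1280) = -10416 + 79363 = 68947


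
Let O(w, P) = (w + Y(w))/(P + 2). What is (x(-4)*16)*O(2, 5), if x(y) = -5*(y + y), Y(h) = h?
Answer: 2560/7 ≈ 365.71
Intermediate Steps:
x(y) = -10*y
O(w, P) = 2*w/(2 + P) (O(w, P) = (w + w)/(P + 2) = (2*w)/(2 + P) = 2*w/(2 + P))
(x(-4)*16)*O(2, 5) = (-10*(-4)*16)*(2*2/(2 + 5)) = (40*16)*(2*2/7) = 640*(2*2*(⅐)) = 640*(4/7) = 2560/7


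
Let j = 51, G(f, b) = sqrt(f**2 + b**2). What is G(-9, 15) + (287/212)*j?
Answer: 14637/212 + 3*sqrt(34) ≈ 86.535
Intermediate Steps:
G(f, b) = sqrt(b**2 + f**2)
G(-9, 15) + (287/212)*j = sqrt(15**2 + (-9)**2) + (287/212)*51 = sqrt(225 + 81) + (287*(1/212))*51 = sqrt(306) + (287/212)*51 = 3*sqrt(34) + 14637/212 = 14637/212 + 3*sqrt(34)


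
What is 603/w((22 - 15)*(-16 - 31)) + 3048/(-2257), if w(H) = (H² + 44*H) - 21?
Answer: -31596749/23508912 ≈ -1.3440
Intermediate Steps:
w(H) = -21 + H² + 44*H
603/w((22 - 15)*(-16 - 31)) + 3048/(-2257) = 603/(-21 + ((22 - 15)*(-16 - 31))² + 44*((22 - 15)*(-16 - 31))) + 3048/(-2257) = 603/(-21 + (7*(-47))² + 44*(7*(-47))) + 3048*(-1/2257) = 603/(-21 + (-329)² + 44*(-329)) - 3048/2257 = 603/(-21 + 108241 - 14476) - 3048/2257 = 603/93744 - 3048/2257 = 603*(1/93744) - 3048/2257 = 67/10416 - 3048/2257 = -31596749/23508912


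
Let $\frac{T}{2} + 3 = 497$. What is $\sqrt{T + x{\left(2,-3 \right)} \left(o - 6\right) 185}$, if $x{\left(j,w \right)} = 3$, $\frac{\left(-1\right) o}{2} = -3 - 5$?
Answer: $\sqrt{6538} \approx 80.858$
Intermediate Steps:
$o = 16$ ($o = - 2 \left(-3 - 5\right) = \left(-2\right) \left(-8\right) = 16$)
$T = 988$ ($T = -6 + 2 \cdot 497 = -6 + 994 = 988$)
$\sqrt{T + x{\left(2,-3 \right)} \left(o - 6\right) 185} = \sqrt{988 + 3 \left(16 - 6\right) 185} = \sqrt{988 + 3 \cdot 10 \cdot 185} = \sqrt{988 + 30 \cdot 185} = \sqrt{988 + 5550} = \sqrt{6538}$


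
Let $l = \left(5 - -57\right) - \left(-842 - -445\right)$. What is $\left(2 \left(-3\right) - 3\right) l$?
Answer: $-4131$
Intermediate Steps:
$l = 459$ ($l = \left(5 + 57\right) - \left(-842 + 445\right) = 62 - -397 = 62 + 397 = 459$)
$\left(2 \left(-3\right) - 3\right) l = \left(2 \left(-3\right) - 3\right) 459 = \left(-6 - 3\right) 459 = \left(-9\right) 459 = -4131$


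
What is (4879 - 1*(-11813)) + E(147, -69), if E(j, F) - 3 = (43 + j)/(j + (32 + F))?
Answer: 183664/11 ≈ 16697.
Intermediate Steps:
E(j, F) = 3 + (43 + j)/(32 + F + j) (E(j, F) = 3 + (43 + j)/(j + (32 + F)) = 3 + (43 + j)/(32 + F + j))
(4879 - 1*(-11813)) + E(147, -69) = (4879 - 1*(-11813)) + (139 + 3*(-69) + 4*147)/(32 - 69 + 147) = (4879 + 11813) + (139 - 207 + 588)/110 = 16692 + (1/110)*520 = 16692 + 52/11 = 183664/11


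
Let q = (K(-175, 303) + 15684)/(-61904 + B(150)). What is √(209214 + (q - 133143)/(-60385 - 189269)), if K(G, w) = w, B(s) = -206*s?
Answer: 19*√8641568874596361635818/3861481636 ≈ 457.40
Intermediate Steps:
q = -15987/92804 (q = (303 + 15684)/(-61904 - 206*150) = 15987/(-61904 - 30900) = 15987/(-92804) = 15987*(-1/92804) = -15987/92804 ≈ -0.17227)
√(209214 + (q - 133143)/(-60385 - 189269)) = √(209214 + (-15987/92804 - 133143)/(-60385 - 189269)) = √(209214 - 12356218959/92804/(-249654)) = √(209214 - 12356218959/92804*(-1/249654)) = √(209214 + 4118739653/7722963272) = √(1615756156727861/7722963272) = 19*√8641568874596361635818/3861481636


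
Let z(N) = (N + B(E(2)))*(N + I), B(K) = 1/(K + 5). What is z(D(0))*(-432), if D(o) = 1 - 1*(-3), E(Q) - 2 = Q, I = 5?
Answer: -15984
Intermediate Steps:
E(Q) = 2 + Q
B(K) = 1/(5 + K)
D(o) = 4 (D(o) = 1 + 3 = 4)
z(N) = (5 + N)*(1/9 + N) (z(N) = (N + 1/(5 + (2 + 2)))*(N + 5) = (N + 1/(5 + 4))*(5 + N) = (N + 1/9)*(5 + N) = (1/9 + N)*(5 + N) = (5 + N)*(1/9 + N))
z(D(0))*(-432) = (5/9 + 4**2 + (46/9)*4)*(-432) = (5/9 + 16 + 184/9)*(-432) = 37*(-432) = -15984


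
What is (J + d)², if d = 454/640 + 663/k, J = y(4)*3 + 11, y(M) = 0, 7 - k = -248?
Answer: 20967241/102400 ≈ 204.76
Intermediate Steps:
k = 255 (k = 7 - 1*(-248) = 7 + 248 = 255)
J = 11 (J = 0*3 + 11 = 0 + 11 = 11)
d = 1059/320 (d = 454/640 + 663/255 = 454*(1/640) + 663*(1/255) = 227/320 + 13/5 = 1059/320 ≈ 3.3094)
(J + d)² = (11 + 1059/320)² = (4579/320)² = 20967241/102400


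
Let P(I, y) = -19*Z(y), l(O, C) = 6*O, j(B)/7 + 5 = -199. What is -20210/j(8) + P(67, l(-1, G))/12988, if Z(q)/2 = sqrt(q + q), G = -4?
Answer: 10105/714 - 19*I*sqrt(3)/3247 ≈ 14.153 - 0.010135*I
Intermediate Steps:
Z(q) = 2*sqrt(2)*sqrt(q) (Z(q) = 2*sqrt(q + q) = 2*sqrt(2*q) = 2*(sqrt(2)*sqrt(q)) = 2*sqrt(2)*sqrt(q))
j(B) = -1428 (j(B) = -35 + 7*(-199) = -35 - 1393 = -1428)
P(I, y) = -38*sqrt(2)*sqrt(y)
-20210/j(8) + P(67, l(-1, G))/12988 = -20210/(-1428) - 38*sqrt(2)*sqrt(6*(-1))/12988 = -20210*(-1/1428) - 38*sqrt(2)*sqrt(-6)*(1/12988) = 10105/714 - 38*sqrt(2)*I*sqrt(6)*(1/12988) = 10105/714 - 76*I*sqrt(3)*(1/12988) = 10105/714 - 19*I*sqrt(3)/3247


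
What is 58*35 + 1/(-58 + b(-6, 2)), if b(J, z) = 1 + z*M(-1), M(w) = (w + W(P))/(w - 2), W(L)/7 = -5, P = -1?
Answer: 66989/33 ≈ 2030.0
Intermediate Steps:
W(L) = -35 (W(L) = 7*(-5) = -35)
M(w) = (-35 + w)/(-2 + w) (M(w) = (w - 35)/(w - 2) = (-35 + w)/(-2 + w))
b(J, z) = 1 + 12*z (b(J, z) = 1 + z*((-35 - 1)/(-2 - 1)) = 1 + z*(-36/(-3)) = 1 + z*(-⅓*(-36)) = 1 + z*12 = 1 + 12*z)
58*35 + 1/(-58 + b(-6, 2)) = 58*35 + 1/(-58 + (1 + 12*2)) = 2030 + 1/(-58 + (1 + 24)) = 2030 + 1/(-58 + 25) = 2030 + 1/(-33) = 2030 - 1/33 = 66989/33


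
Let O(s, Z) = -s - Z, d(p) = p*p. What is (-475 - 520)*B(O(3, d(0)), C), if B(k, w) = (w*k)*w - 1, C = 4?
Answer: 48755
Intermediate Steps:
d(p) = p**2
O(s, Z) = -Z - s
B(k, w) = -1 + k*w**2 (B(k, w) = (k*w)*w - 1 = k*w**2 - 1 = -1 + k*w**2)
(-475 - 520)*B(O(3, d(0)), C) = (-475 - 520)*(-1 + (-1*0**2 - 1*3)*4**2) = -995*(-1 + (-1*0 - 3)*16) = -995*(-1 + (0 - 3)*16) = -995*(-1 - 3*16) = -995*(-1 - 48) = -995*(-49) = 48755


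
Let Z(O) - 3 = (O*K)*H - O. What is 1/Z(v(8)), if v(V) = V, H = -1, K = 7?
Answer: -1/61 ≈ -0.016393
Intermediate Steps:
Z(O) = 3 - 8*O (Z(O) = 3 + ((O*7)*(-1) - O) = 3 + ((7*O)*(-1) - O) = 3 + (-7*O - O) = 3 - 8*O)
1/Z(v(8)) = 1/(3 - 8*8) = 1/(3 - 64) = 1/(-61) = -1/61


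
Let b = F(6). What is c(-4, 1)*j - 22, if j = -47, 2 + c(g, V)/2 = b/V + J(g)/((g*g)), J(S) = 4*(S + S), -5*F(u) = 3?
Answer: 2052/5 ≈ 410.40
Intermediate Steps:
F(u) = -⅗ (F(u) = -⅕*3 = -⅗)
b = -⅗ ≈ -0.60000
J(S) = 8*S (J(S) = 4*(2*S) = 8*S)
c(g, V) = -4 + 16/g - 6/(5*V) (c(g, V) = -4 + 2*(-3/(5*V) + (8*g)/((g*g))) = -4 + 2*(-3/(5*V) + (8*g)/(g²)) = -4 + 2*(-3/(5*V) + (8*g)/g²) = -4 + 2*(-3/(5*V) + 8/g) = -4 + 2*(8/g - 3/(5*V)) = -4 + (16/g - 6/(5*V)) = -4 + 16/g - 6/(5*V))
c(-4, 1)*j - 22 = (-4 + 16/(-4) - 6/5/1)*(-47) - 22 = (-4 + 16*(-¼) - 6/5*1)*(-47) - 22 = (-4 - 4 - 6/5)*(-47) - 22 = -46/5*(-47) - 22 = 2162/5 - 22 = 2052/5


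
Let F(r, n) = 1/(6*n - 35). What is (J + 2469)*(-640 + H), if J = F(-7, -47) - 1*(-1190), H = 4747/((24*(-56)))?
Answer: -167201226519/71008 ≈ -2.3547e+6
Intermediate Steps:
F(r, n) = 1/(-35 + 6*n)
H = -4747/1344 (H = 4747/(-1344) = 4747*(-1/1344) = -4747/1344 ≈ -3.5320)
J = 377229/317 (J = 1/(-35 + 6*(-47)) - 1*(-1190) = 1/(-35 - 282) + 1190 = 1/(-317) + 1190 = -1/317 + 1190 = 377229/317 ≈ 1190.0)
(J + 2469)*(-640 + H) = (377229/317 + 2469)*(-640 - 4747/1344) = (1159902/317)*(-864907/1344) = -167201226519/71008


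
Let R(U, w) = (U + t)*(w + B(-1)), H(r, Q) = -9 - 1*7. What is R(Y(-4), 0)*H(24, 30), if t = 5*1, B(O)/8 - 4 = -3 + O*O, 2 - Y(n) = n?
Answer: -2816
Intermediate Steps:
Y(n) = 2 - n
B(O) = 8 + 8*O² (B(O) = 32 + 8*(-3 + O*O) = 32 + 8*(-3 + O²) = 32 + (-24 + 8*O²) = 8 + 8*O²)
H(r, Q) = -16 (H(r, Q) = -9 - 7 = -16)
t = 5
R(U, w) = (5 + U)*(16 + w) (R(U, w) = (U + 5)*(w + (8 + 8*(-1)²)) = (5 + U)*(w + (8 + 8*1)) = (5 + U)*(w + (8 + 8)) = (5 + U)*(w + 16) = (5 + U)*(16 + w))
R(Y(-4), 0)*H(24, 30) = (80 + 5*0 + 16*(2 - 1*(-4)) + (2 - 1*(-4))*0)*(-16) = (80 + 0 + 16*(2 + 4) + (2 + 4)*0)*(-16) = (80 + 0 + 16*6 + 6*0)*(-16) = (80 + 0 + 96 + 0)*(-16) = 176*(-16) = -2816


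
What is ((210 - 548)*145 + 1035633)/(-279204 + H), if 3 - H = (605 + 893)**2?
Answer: -986623/2523205 ≈ -0.39102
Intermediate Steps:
H = -2244001 (H = 3 - (605 + 893)**2 = 3 - 1*1498**2 = 3 - 1*2244004 = 3 - 2244004 = -2244001)
((210 - 548)*145 + 1035633)/(-279204 + H) = ((210 - 548)*145 + 1035633)/(-279204 - 2244001) = (-338*145 + 1035633)/(-2523205) = (-49010 + 1035633)*(-1/2523205) = 986623*(-1/2523205) = -986623/2523205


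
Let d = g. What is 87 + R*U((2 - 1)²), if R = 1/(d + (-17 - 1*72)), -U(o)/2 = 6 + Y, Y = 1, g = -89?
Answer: 7750/89 ≈ 87.079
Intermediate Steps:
d = -89
U(o) = -14 (U(o) = -2*(6 + 1) = -2*7 = -14)
R = -1/178 (R = 1/(-89 + (-17 - 1*72)) = 1/(-89 + (-17 - 72)) = 1/(-89 - 89) = 1/(-178) = -1/178 ≈ -0.0056180)
87 + R*U((2 - 1)²) = 87 - 1/178*(-14) = 87 + 7/89 = 7750/89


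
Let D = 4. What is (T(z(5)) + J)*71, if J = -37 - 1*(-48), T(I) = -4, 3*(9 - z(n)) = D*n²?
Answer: 497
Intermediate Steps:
z(n) = 9 - 4*n²/3
J = 11 (J = -37 + 48 = 11)
(T(z(5)) + J)*71 = (-4 + 11)*71 = 7*71 = 497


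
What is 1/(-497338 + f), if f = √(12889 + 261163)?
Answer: -248669/123672406096 - √68513/123672406096 ≈ -2.0128e-6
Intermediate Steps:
f = 2*√68513 (f = √274052 = 2*√68513 ≈ 523.50)
1/(-497338 + f) = 1/(-497338 + 2*√68513)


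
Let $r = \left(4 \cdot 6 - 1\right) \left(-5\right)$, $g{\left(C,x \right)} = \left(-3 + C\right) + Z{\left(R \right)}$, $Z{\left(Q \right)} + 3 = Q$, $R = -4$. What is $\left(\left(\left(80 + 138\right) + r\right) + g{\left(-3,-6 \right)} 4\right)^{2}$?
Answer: $2601$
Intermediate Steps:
$Z{\left(Q \right)} = -3 + Q$
$g{\left(C,x \right)} = -10 + C$ ($g{\left(C,x \right)} = \left(-3 + C\right) - 7 = -10 + C$)
$r = -115$ ($r = \left(24 - 1\right) \left(-5\right) = 23 \left(-5\right) = -115$)
$\left(\left(\left(80 + 138\right) + r\right) + g{\left(-3,-6 \right)} 4\right)^{2} = \left(\left(\left(80 + 138\right) - 115\right) + \left(-10 - 3\right) 4\right)^{2} = \left(\left(218 - 115\right) - 52\right)^{2} = \left(103 - 52\right)^{2} = 51^{2} = 2601$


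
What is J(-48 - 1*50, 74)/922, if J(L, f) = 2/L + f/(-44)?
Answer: -1835/993916 ≈ -0.0018462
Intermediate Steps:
J(L, f) = 2/L - f/44 (J(L, f) = 2/L + f*(-1/44) = 2/L - f/44)
J(-48 - 1*50, 74)/922 = (2/(-48 - 1*50) - 1/44*74)/922 = (2/(-48 - 50) - 37/22)*(1/922) = (2/(-98) - 37/22)*(1/922) = (2*(-1/98) - 37/22)*(1/922) = (-1/49 - 37/22)*(1/922) = -1835/1078*1/922 = -1835/993916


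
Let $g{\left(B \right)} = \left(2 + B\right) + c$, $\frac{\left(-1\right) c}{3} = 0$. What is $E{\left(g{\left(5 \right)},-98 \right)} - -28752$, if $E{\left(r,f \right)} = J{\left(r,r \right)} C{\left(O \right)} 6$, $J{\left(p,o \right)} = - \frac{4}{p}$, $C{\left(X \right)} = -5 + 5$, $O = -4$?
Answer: $28752$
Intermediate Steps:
$c = 0$ ($c = \left(-3\right) 0 = 0$)
$g{\left(B \right)} = 2 + B$ ($g{\left(B \right)} = \left(2 + B\right) + 0 = 2 + B$)
$C{\left(X \right)} = 0$
$E{\left(r,f \right)} = 0$ ($E{\left(r,f \right)} = - \frac{4}{r} 0 \cdot 6 = 0 \cdot 6 = 0$)
$E{\left(g{\left(5 \right)},-98 \right)} - -28752 = 0 - -28752 = 0 + 28752 = 28752$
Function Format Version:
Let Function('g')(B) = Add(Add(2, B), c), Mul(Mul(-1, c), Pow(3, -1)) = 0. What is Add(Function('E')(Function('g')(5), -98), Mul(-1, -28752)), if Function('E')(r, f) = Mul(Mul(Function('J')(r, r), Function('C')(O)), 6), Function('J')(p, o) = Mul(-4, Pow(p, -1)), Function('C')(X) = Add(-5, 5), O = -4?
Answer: 28752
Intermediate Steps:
c = 0 (c = Mul(-3, 0) = 0)
Function('g')(B) = Add(2, B) (Function('g')(B) = Add(Add(2, B), 0) = Add(2, B))
Function('C')(X) = 0
Function('E')(r, f) = 0 (Function('E')(r, f) = Mul(Mul(Mul(-4, Pow(r, -1)), 0), 6) = Mul(0, 6) = 0)
Add(Function('E')(Function('g')(5), -98), Mul(-1, -28752)) = Add(0, Mul(-1, -28752)) = Add(0, 28752) = 28752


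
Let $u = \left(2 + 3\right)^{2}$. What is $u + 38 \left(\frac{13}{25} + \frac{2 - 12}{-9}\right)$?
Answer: $\frac{19571}{225} \approx 86.982$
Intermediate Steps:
$u = 25$ ($u = 5^{2} = 25$)
$u + 38 \left(\frac{13}{25} + \frac{2 - 12}{-9}\right) = 25 + 38 \left(\frac{13}{25} + \frac{2 - 12}{-9}\right) = 25 + 38 \left(13 \cdot \frac{1}{25} - - \frac{10}{9}\right) = 25 + 38 \left(\frac{13}{25} + \frac{10}{9}\right) = 25 + 38 \cdot \frac{367}{225} = 25 + \frac{13946}{225} = \frac{19571}{225}$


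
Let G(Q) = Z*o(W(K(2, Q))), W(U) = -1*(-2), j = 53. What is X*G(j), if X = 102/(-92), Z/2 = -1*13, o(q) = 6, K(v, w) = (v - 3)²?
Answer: 3978/23 ≈ 172.96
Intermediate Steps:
K(v, w) = (-3 + v)²
W(U) = 2
Z = -26 (Z = 2*(-1*13) = 2*(-13) = -26)
X = -51/46 (X = 102*(-1/92) = -51/46 ≈ -1.1087)
G(Q) = -156 (G(Q) = -26*6 = -156)
X*G(j) = -51/46*(-156) = 3978/23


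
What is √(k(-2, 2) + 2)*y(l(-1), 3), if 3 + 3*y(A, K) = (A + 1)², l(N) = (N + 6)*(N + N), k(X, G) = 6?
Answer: 52*√2 ≈ 73.539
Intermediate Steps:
l(N) = 2*N*(6 + N) (l(N) = (6 + N)*(2*N) = 2*N*(6 + N))
y(A, K) = -1 + (1 + A)²/3 (y(A, K) = -1 + (A + 1)²/3 = -1 + (1 + A)²/3)
√(k(-2, 2) + 2)*y(l(-1), 3) = √(6 + 2)*(-1 + (1 + 2*(-1)*(6 - 1))²/3) = √8*(-1 + (1 + 2*(-1)*5)²/3) = (2*√2)*(-1 + (1 - 10)²/3) = (2*√2)*(-1 + (⅓)*(-9)²) = (2*√2)*(-1 + (⅓)*81) = (2*√2)*(-1 + 27) = (2*√2)*26 = 52*√2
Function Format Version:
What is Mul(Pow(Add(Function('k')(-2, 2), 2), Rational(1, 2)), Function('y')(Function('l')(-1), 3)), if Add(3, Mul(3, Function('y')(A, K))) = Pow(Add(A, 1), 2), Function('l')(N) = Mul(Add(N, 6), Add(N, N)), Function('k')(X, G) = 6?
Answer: Mul(52, Pow(2, Rational(1, 2))) ≈ 73.539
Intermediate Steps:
Function('l')(N) = Mul(2, N, Add(6, N)) (Function('l')(N) = Mul(Add(6, N), Mul(2, N)) = Mul(2, N, Add(6, N)))
Function('y')(A, K) = Add(-1, Mul(Rational(1, 3), Pow(Add(1, A), 2))) (Function('y')(A, K) = Add(-1, Mul(Rational(1, 3), Pow(Add(A, 1), 2))) = Add(-1, Mul(Rational(1, 3), Pow(Add(1, A), 2))))
Mul(Pow(Add(Function('k')(-2, 2), 2), Rational(1, 2)), Function('y')(Function('l')(-1), 3)) = Mul(Pow(Add(6, 2), Rational(1, 2)), Add(-1, Mul(Rational(1, 3), Pow(Add(1, Mul(2, -1, Add(6, -1))), 2)))) = Mul(Pow(8, Rational(1, 2)), Add(-1, Mul(Rational(1, 3), Pow(Add(1, Mul(2, -1, 5)), 2)))) = Mul(Mul(2, Pow(2, Rational(1, 2))), Add(-1, Mul(Rational(1, 3), Pow(Add(1, -10), 2)))) = Mul(Mul(2, Pow(2, Rational(1, 2))), Add(-1, Mul(Rational(1, 3), Pow(-9, 2)))) = Mul(Mul(2, Pow(2, Rational(1, 2))), Add(-1, Mul(Rational(1, 3), 81))) = Mul(Mul(2, Pow(2, Rational(1, 2))), Add(-1, 27)) = Mul(Mul(2, Pow(2, Rational(1, 2))), 26) = Mul(52, Pow(2, Rational(1, 2)))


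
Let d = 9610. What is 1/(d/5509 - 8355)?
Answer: -5509/46018085 ≈ -0.00011971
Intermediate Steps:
1/(d/5509 - 8355) = 1/(9610/5509 - 8355) = 1/(-46018085/5509) = -5509/46018085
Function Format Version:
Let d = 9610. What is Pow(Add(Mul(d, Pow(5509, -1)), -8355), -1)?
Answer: Rational(-5509, 46018085) ≈ -0.00011971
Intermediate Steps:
Pow(Add(Mul(d, Pow(5509, -1)), -8355), -1) = Pow(Add(Mul(9610, Pow(5509, -1)), -8355), -1) = Pow(Add(Mul(9610, Rational(1, 5509)), -8355), -1) = Pow(Add(Rational(9610, 5509), -8355), -1) = Pow(Rational(-46018085, 5509), -1) = Rational(-5509, 46018085)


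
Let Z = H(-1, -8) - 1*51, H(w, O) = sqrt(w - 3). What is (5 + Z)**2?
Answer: 2112 - 184*I ≈ 2112.0 - 184.0*I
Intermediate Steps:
H(w, O) = sqrt(-3 + w)
Z = -51 + 2*I (Z = sqrt(-3 - 1) - 1*51 = sqrt(-4) - 51 = 2*I - 51 = -51 + 2*I ≈ -51.0 + 2.0*I)
(5 + Z)**2 = (5 + (-51 + 2*I))**2 = (-46 + 2*I)**2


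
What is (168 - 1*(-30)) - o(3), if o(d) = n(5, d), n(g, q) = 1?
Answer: 197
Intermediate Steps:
o(d) = 1
(168 - 1*(-30)) - o(3) = (168 - 1*(-30)) - 1*1 = (168 + 30) - 1 = 198 - 1 = 197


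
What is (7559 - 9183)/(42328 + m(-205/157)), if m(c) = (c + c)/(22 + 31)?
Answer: -6756652/176105439 ≈ -0.038367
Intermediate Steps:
m(c) = 2*c/53 (m(c) = (2*c)/53 = (2*c)*(1/53) = 2*c/53)
(7559 - 9183)/(42328 + m(-205/157)) = (7559 - 9183)/(42328 + 2*(-205/157)/53) = -1624/(42328 + 2*(-205*1/157)/53) = -1624/(42328 + (2/53)*(-205/157)) = -1624/(42328 - 410/8321) = -1624/352210878/8321 = -1624*8321/352210878 = -6756652/176105439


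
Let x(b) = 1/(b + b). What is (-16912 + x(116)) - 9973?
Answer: -6237319/232 ≈ -26885.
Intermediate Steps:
x(b) = 1/(2*b)
(-16912 + x(116)) - 9973 = (-16912 + (1/2)/116) - 9973 = (-16912 + (1/2)*(1/116)) - 9973 = (-16912 + 1/232) - 9973 = -3923583/232 - 9973 = -6237319/232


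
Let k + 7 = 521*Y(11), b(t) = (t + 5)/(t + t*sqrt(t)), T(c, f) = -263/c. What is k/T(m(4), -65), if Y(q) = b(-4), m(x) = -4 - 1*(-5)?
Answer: 661/5260 - 521*I/2630 ≈ 0.12567 - 0.1981*I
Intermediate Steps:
m(x) = 1 (m(x) = -4 + 5 = 1)
b(t) = (5 + t)/(t + t**(3/2))
Y(q) = (-4 + 8*I)/80 (Y(q) = (5 - 4)/(-4 + (-4)**(3/2)) = 1/(-4 - 8*I) = ((-4 + 8*I)/80)*1 = (-4 + 8*I)/80)
k = -661/20 + 521*I/10 (k = -7 + 521*(-1/20 + I/10) = -7 + (-521/20 + 521*I/10) = -661/20 + 521*I/10 ≈ -33.05 + 52.1*I)
k/T(m(4), -65) = (-661/20 + 521*I/10)/((-263/1)) = (-661/20 + 521*I/10)/((-263*1)) = (-661/20 + 521*I/10)/(-263) = (-661/20 + 521*I/10)*(-1/263) = 661/5260 - 521*I/2630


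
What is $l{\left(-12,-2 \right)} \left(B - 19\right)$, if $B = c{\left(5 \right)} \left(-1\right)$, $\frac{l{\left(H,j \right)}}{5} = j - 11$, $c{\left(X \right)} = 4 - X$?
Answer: $1170$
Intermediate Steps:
$l{\left(H,j \right)} = -55 + 5 j$ ($l{\left(H,j \right)} = 5 \left(j - 11\right) = 5 \left(-11 + j\right) = -55 + 5 j$)
$B = 1$ ($B = \left(4 - 5\right) \left(-1\right) = \left(-1\right) \left(-1\right) = 1$)
$l{\left(-12,-2 \right)} \left(B - 19\right) = \left(-55 + 5 \left(-2\right)\right) \left(1 - 19\right) = \left(-55 - 10\right) \left(-18\right) = \left(-65\right) \left(-18\right) = 1170$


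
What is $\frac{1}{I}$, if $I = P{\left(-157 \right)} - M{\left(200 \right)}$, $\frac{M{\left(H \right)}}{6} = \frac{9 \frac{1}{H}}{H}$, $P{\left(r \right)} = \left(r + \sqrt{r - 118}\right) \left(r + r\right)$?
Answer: $\frac{19719199460000}{982962628358160729} + \frac{628000000000 i \sqrt{11}}{982962628358160729} \approx 2.0061 \cdot 10^{-5} + 2.1189 \cdot 10^{-6} i$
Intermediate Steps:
$P{\left(r \right)} = 2 r \left(r + \sqrt{-118 + r}\right)$ ($P{\left(r \right)} = \left(r + \sqrt{-118 + r}\right) 2 r = 2 r \left(r + \sqrt{-118 + r}\right)$)
$M{\left(H \right)} = \frac{54}{H^{2}}$ ($M{\left(H \right)} = 6 \frac{9 \frac{1}{H}}{H} = 6 \frac{9}{H^{2}} = \frac{54}{H^{2}}$)
$I = \frac{985959973}{20000} - 1570 i \sqrt{11}$ ($I = 2 \left(-157\right) \left(-157 + \sqrt{-118 - 157}\right) - \frac{54}{40000} = 2 \left(-157\right) \left(-157 + \sqrt{-275}\right) - 54 \cdot \frac{1}{40000} = 2 \left(-157\right) \left(-157 + 5 i \sqrt{11}\right) - \frac{27}{20000} = \left(49298 - 1570 i \sqrt{11}\right) - \frac{27}{20000} = \frac{985959973}{20000} - 1570 i \sqrt{11} \approx 49298.0 - 5207.1 i$)
$\frac{1}{I} = \frac{1}{\frac{985959973}{20000} - 1570 i \sqrt{11}}$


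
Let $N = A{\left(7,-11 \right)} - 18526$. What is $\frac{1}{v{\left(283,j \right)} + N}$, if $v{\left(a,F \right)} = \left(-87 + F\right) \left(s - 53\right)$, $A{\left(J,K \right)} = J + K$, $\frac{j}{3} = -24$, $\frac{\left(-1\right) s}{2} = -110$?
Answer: $- \frac{1}{45083} \approx -2.2181 \cdot 10^{-5}$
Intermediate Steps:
$s = 220$ ($s = \left(-2\right) \left(-110\right) = 220$)
$j = -72$ ($j = 3 \left(-24\right) = -72$)
$v{\left(a,F \right)} = -14529 + 167 F$ ($v{\left(a,F \right)} = \left(-87 + F\right) \left(220 - 53\right) = \left(-87 + F\right) 167 = -14529 + 167 F$)
$N = -18530$ ($N = \left(7 - 11\right) - 18526 = -4 - 18526 = -18530$)
$\frac{1}{v{\left(283,j \right)} + N} = \frac{1}{\left(-14529 + 167 \left(-72\right)\right) - 18530} = \frac{1}{\left(-14529 - 12024\right) - 18530} = \frac{1}{-26553 - 18530} = \frac{1}{-45083} = - \frac{1}{45083}$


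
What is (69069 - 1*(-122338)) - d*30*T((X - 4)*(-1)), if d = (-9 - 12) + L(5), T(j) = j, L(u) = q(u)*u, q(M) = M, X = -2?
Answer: 190687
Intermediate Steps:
L(u) = u² (L(u) = u*u = u²)
d = 4 (d = (-9 - 12) + 5² = -21 + 25 = 4)
(69069 - 1*(-122338)) - d*30*T((X - 4)*(-1)) = (69069 - 1*(-122338)) - 4*30*(-2 - 4)*(-1) = (69069 + 122338) - 120*(-6*(-1)) = 191407 - 120*6 = 191407 - 1*720 = 191407 - 720 = 190687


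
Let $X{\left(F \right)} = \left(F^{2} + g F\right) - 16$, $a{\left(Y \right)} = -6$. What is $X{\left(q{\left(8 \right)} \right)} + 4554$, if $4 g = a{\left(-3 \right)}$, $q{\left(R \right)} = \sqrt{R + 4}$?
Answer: $4550 - 3 \sqrt{3} \approx 4544.8$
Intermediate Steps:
$q{\left(R \right)} = \sqrt{4 + R}$
$g = - \frac{3}{2}$ ($g = \frac{1}{4} \left(-6\right) = - \frac{3}{2} \approx -1.5$)
$X{\left(F \right)} = -16 + F^{2} - \frac{3 F}{2}$ ($X{\left(F \right)} = \left(F^{2} - \frac{3 F}{2}\right) - 16 = -16 + F^{2} - \frac{3 F}{2}$)
$X{\left(q{\left(8 \right)} \right)} + 4554 = \left(-16 + \left(\sqrt{4 + 8}\right)^{2} - \frac{3 \sqrt{4 + 8}}{2}\right) + 4554 = \left(-16 + \left(\sqrt{12}\right)^{2} - \frac{3 \sqrt{12}}{2}\right) + 4554 = \left(-16 + \left(2 \sqrt{3}\right)^{2} - \frac{3 \cdot 2 \sqrt{3}}{2}\right) + 4554 = \left(-16 + 12 - 3 \sqrt{3}\right) + 4554 = \left(-4 - 3 \sqrt{3}\right) + 4554 = 4550 - 3 \sqrt{3}$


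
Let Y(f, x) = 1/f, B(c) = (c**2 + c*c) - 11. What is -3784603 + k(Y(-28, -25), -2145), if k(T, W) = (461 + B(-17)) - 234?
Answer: -3783809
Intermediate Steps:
B(c) = -11 + 2*c**2 (B(c) = (c**2 + c**2) - 11 = 2*c**2 - 11 = -11 + 2*c**2)
k(T, W) = 794 (k(T, W) = (461 + (-11 + 2*(-17)**2)) - 234 = (461 + (-11 + 2*289)) - 234 = (461 + (-11 + 578)) - 234 = (461 + 567) - 234 = 1028 - 234 = 794)
-3784603 + k(Y(-28, -25), -2145) = -3784603 + 794 = -3783809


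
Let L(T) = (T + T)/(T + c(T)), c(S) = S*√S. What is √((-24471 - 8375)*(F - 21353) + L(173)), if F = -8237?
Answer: √(971913140 + 346/(173 + 173*√173)) ≈ 31176.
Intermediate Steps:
c(S) = S^(3/2)
L(T) = 2*T/(T + T^(3/2)) (L(T) = (T + T)/(T + T^(3/2)) = (2*T)/(T + T^(3/2)) = 2*T/(T + T^(3/2)))
√((-24471 - 8375)*(F - 21353) + L(173)) = √((-24471 - 8375)*(-8237 - 21353) + 2*173/(173 + 173^(3/2))) = √(-32846*(-29590) + 2*173/(173 + 173*√173)) = √(971913140 + 346/(173 + 173*√173))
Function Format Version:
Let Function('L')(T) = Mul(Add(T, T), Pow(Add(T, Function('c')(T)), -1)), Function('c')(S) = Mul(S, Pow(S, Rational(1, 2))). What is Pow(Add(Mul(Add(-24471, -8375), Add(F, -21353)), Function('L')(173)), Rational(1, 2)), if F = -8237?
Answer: Pow(Add(971913140, Mul(346, Pow(Add(173, Mul(173, Pow(173, Rational(1, 2)))), -1))), Rational(1, 2)) ≈ 31176.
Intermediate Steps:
Function('c')(S) = Pow(S, Rational(3, 2))
Function('L')(T) = Mul(2, T, Pow(Add(T, Pow(T, Rational(3, 2))), -1)) (Function('L')(T) = Mul(Add(T, T), Pow(Add(T, Pow(T, Rational(3, 2))), -1)) = Mul(Mul(2, T), Pow(Add(T, Pow(T, Rational(3, 2))), -1)) = Mul(2, T, Pow(Add(T, Pow(T, Rational(3, 2))), -1)))
Pow(Add(Mul(Add(-24471, -8375), Add(F, -21353)), Function('L')(173)), Rational(1, 2)) = Pow(Add(Mul(Add(-24471, -8375), Add(-8237, -21353)), Mul(2, 173, Pow(Add(173, Pow(173, Rational(3, 2))), -1))), Rational(1, 2)) = Pow(Add(Mul(-32846, -29590), Mul(2, 173, Pow(Add(173, Mul(173, Pow(173, Rational(1, 2)))), -1))), Rational(1, 2)) = Pow(Add(971913140, Mul(346, Pow(Add(173, Mul(173, Pow(173, Rational(1, 2)))), -1))), Rational(1, 2))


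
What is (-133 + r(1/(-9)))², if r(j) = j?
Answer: 1435204/81 ≈ 17719.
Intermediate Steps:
(-133 + r(1/(-9)))² = (-133 + 1/(-9))² = (-133 - ⅑)² = (-1198/9)² = 1435204/81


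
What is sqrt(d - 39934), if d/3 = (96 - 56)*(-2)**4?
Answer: I*sqrt(38014) ≈ 194.97*I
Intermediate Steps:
d = 1920 (d = 3*((96 - 56)*(-2)**4) = 3*(40*16) = 3*640 = 1920)
sqrt(d - 39934) = sqrt(1920 - 39934) = sqrt(-38014) = I*sqrt(38014)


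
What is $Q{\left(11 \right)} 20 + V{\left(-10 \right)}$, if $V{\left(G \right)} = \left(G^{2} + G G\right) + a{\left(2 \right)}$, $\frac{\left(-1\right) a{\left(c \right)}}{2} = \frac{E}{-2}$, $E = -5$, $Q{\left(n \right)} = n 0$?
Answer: $195$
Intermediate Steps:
$Q{\left(n \right)} = 0$
$a{\left(c \right)} = -5$ ($a{\left(c \right)} = - 2 \left(- \frac{5}{-2}\right) = - 2 \left(\left(-5\right) \left(- \frac{1}{2}\right)\right) = \left(-2\right) \frac{5}{2} = -5$)
$V{\left(G \right)} = -5 + 2 G^{2}$ ($V{\left(G \right)} = \left(G^{2} + G G\right) - 5 = \left(G^{2} + G^{2}\right) - 5 = 2 G^{2} - 5 = -5 + 2 G^{2}$)
$Q{\left(11 \right)} 20 + V{\left(-10 \right)} = 0 \cdot 20 - \left(5 - 2 \left(-10\right)^{2}\right) = 0 + \left(-5 + 2 \cdot 100\right) = 0 + \left(-5 + 200\right) = 0 + 195 = 195$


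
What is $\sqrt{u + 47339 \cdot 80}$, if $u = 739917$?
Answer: $\sqrt{4527037} \approx 2127.7$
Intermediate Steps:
$\sqrt{u + 47339 \cdot 80} = \sqrt{739917 + 47339 \cdot 80} = \sqrt{739917 + 3787120} = \sqrt{4527037}$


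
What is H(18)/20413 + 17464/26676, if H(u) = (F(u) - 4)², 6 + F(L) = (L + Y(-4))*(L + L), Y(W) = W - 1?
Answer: 1488039274/136134297 ≈ 10.931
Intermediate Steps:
Y(W) = -1 + W
F(L) = -6 + 2*L*(-5 + L) (F(L) = -6 + (L + (-1 - 4))*(L + L) = -6 + (L - 5)*(2*L) = -6 + (-5 + L)*(2*L) = -6 + 2*L*(-5 + L))
H(u) = (-10 - 10*u + 2*u²)² (H(u) = ((-6 - 10*u + 2*u²) - 4)² = (-10 - 10*u + 2*u²)²)
H(18)/20413 + 17464/26676 = (4*(-5 + 18² - 5*18)²)/20413 + 17464/26676 = (4*(-5 + 324 - 90)²)*(1/20413) + 17464*(1/26676) = (4*229²)*(1/20413) + 4366/6669 = (4*52441)*(1/20413) + 4366/6669 = 209764*(1/20413) + 4366/6669 = 209764/20413 + 4366/6669 = 1488039274/136134297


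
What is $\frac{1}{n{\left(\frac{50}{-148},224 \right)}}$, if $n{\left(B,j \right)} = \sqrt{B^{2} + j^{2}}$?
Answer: $\frac{74 \sqrt{274764401}}{274764401} \approx 0.0044643$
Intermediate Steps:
$\frac{1}{n{\left(\frac{50}{-148},224 \right)}} = \frac{1}{\sqrt{\left(\frac{50}{-148}\right)^{2} + 224^{2}}} = \frac{1}{\sqrt{\left(50 \left(- \frac{1}{148}\right)\right)^{2} + 50176}} = \frac{1}{\sqrt{\left(- \frac{25}{74}\right)^{2} + 50176}} = \frac{1}{\sqrt{\frac{625}{5476} + 50176}} = \frac{1}{\sqrt{\frac{274764401}{5476}}} = \frac{1}{\frac{1}{74} \sqrt{274764401}} = \frac{74 \sqrt{274764401}}{274764401}$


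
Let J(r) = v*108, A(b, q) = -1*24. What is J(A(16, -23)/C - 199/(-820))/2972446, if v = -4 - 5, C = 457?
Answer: -486/1486223 ≈ -0.00032700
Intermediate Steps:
A(b, q) = -24
v = -9
J(r) = -972 (J(r) = -9*108 = -972)
J(A(16, -23)/C - 199/(-820))/2972446 = -972/2972446 = -972*1/2972446 = -486/1486223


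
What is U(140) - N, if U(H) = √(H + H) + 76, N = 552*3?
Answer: -1580 + 2*√70 ≈ -1563.3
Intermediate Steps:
N = 1656
U(H) = 76 + √2*√H (U(H) = √(2*H) + 76 = √2*√H + 76 = 76 + √2*√H)
U(140) - N = (76 + √2*√140) - 1*1656 = (76 + √2*(2*√35)) - 1656 = (76 + 2*√70) - 1656 = -1580 + 2*√70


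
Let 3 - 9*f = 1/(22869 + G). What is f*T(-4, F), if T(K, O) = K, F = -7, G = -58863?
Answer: -215966/161973 ≈ -1.3333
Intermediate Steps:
f = 107983/323946 (f = ⅓ - 1/(9*(22869 - 58863)) = ⅓ - ⅑/(-35994) = ⅓ - ⅑*(-1/35994) = ⅓ + 1/323946 = 107983/323946 ≈ 0.33334)
f*T(-4, F) = (107983/323946)*(-4) = -215966/161973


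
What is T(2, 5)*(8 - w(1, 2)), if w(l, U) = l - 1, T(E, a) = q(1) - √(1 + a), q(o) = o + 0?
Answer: 8 - 8*√6 ≈ -11.596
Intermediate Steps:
q(o) = o
T(E, a) = 1 - √(1 + a)
w(l, U) = -1 + l
T(2, 5)*(8 - w(1, 2)) = (1 - √(1 + 5))*(8 - (-1 + 1)) = (1 - √6)*(8 - 1*0) = (1 - √6)*(8 + 0) = (1 - √6)*8 = 8 - 8*√6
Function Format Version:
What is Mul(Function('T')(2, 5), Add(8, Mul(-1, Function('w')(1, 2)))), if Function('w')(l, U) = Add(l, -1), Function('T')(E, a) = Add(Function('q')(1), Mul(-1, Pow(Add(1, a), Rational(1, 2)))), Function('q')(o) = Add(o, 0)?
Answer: Add(8, Mul(-8, Pow(6, Rational(1, 2)))) ≈ -11.596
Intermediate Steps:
Function('q')(o) = o
Function('T')(E, a) = Add(1, Mul(-1, Pow(Add(1, a), Rational(1, 2))))
Function('w')(l, U) = Add(-1, l)
Mul(Function('T')(2, 5), Add(8, Mul(-1, Function('w')(1, 2)))) = Mul(Add(1, Mul(-1, Pow(Add(1, 5), Rational(1, 2)))), Add(8, Mul(-1, Add(-1, 1)))) = Mul(Add(1, Mul(-1, Pow(6, Rational(1, 2)))), Add(8, Mul(-1, 0))) = Mul(Add(1, Mul(-1, Pow(6, Rational(1, 2)))), Add(8, 0)) = Mul(Add(1, Mul(-1, Pow(6, Rational(1, 2)))), 8) = Add(8, Mul(-8, Pow(6, Rational(1, 2))))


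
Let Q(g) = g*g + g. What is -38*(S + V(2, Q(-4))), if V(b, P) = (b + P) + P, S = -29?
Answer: 114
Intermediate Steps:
Q(g) = g + g² (Q(g) = g² + g = g + g²)
V(b, P) = b + 2*P (V(b, P) = (P + b) + P = b + 2*P)
-38*(S + V(2, Q(-4))) = -38*(-29 + (2 + 2*(-4*(1 - 4)))) = -38*(-29 + (2 + 2*(-4*(-3)))) = -38*(-29 + (2 + 2*12)) = -38*(-29 + (2 + 24)) = -38*(-29 + 26) = -38*(-3) = 114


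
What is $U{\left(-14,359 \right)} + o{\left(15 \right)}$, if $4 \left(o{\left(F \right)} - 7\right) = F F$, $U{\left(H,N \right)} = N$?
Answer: $\frac{1689}{4} \approx 422.25$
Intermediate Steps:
$o{\left(F \right)} = 7 + \frac{F^{2}}{4}$ ($o{\left(F \right)} = 7 + \frac{F F}{4} = 7 + \frac{F^{2}}{4}$)
$U{\left(-14,359 \right)} + o{\left(15 \right)} = 359 + \left(7 + \frac{15^{2}}{4}\right) = 359 + \left(7 + \frac{1}{4} \cdot 225\right) = 359 + \left(7 + \frac{225}{4}\right) = 359 + \frac{253}{4} = \frac{1689}{4}$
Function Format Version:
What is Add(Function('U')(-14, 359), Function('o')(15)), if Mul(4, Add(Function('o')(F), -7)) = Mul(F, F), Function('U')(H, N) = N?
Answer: Rational(1689, 4) ≈ 422.25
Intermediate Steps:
Function('o')(F) = Add(7, Mul(Rational(1, 4), Pow(F, 2))) (Function('o')(F) = Add(7, Mul(Rational(1, 4), Mul(F, F))) = Add(7, Mul(Rational(1, 4), Pow(F, 2))))
Add(Function('U')(-14, 359), Function('o')(15)) = Add(359, Add(7, Mul(Rational(1, 4), Pow(15, 2)))) = Add(359, Add(7, Mul(Rational(1, 4), 225))) = Add(359, Add(7, Rational(225, 4))) = Add(359, Rational(253, 4)) = Rational(1689, 4)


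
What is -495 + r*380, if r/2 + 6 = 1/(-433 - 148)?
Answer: -2937715/581 ≈ -5056.3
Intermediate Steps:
r = -6974/581 (r = -12 + 2/(-433 - 148) = -12 + 2/(-581) = -12 + 2*(-1/581) = -12 - 2/581 = -6974/581 ≈ -12.003)
-495 + r*380 = -495 - 6974/581*380 = -495 - 2650120/581 = -2937715/581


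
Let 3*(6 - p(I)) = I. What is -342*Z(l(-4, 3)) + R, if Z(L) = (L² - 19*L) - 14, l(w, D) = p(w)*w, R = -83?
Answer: -480175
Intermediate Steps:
p(I) = 6 - I/3
l(w, D) = w*(6 - w/3) (l(w, D) = (6 - w/3)*w = w*(6 - w/3))
Z(L) = -14 + L² - 19*L
-342*Z(l(-4, 3)) + R = -342*(-14 + ((⅓)*(-4)*(18 - 1*(-4)))² - 19*(-4)*(18 - 1*(-4))/3) - 83 = -342*(-14 + ((⅓)*(-4)*(18 + 4))² - 19*(-4)*(18 + 4)/3) - 83 = -342*(-14 + ((⅓)*(-4)*22)² - 19*(-4)*22/3) - 83 = -342*(-14 + (-88/3)² - 19*(-88/3)) - 83 = -342*(-14 + 7744/9 + 1672/3) - 83 = -342*12634/9 - 83 = -480092 - 83 = -480175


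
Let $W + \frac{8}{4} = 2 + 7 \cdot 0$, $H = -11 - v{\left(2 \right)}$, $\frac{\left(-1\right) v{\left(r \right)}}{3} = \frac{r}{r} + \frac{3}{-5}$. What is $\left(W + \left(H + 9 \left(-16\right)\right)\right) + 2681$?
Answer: $\frac{12636}{5} \approx 2527.2$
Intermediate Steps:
$v{\left(r \right)} = - \frac{6}{5}$ ($v{\left(r \right)} = - 3 \left(\frac{r}{r} + \frac{3}{-5}\right) = - 3 \left(1 + 3 \left(- \frac{1}{5}\right)\right) = - 3 \left(1 - \frac{3}{5}\right) = \left(-3\right) \frac{2}{5} = - \frac{6}{5}$)
$H = - \frac{49}{5}$ ($H = -11 - - \frac{6}{5} = -11 + \frac{6}{5} = - \frac{49}{5} \approx -9.8$)
$W = 0$ ($W = -2 + \left(2 + 7 \cdot 0\right) = -2 + \left(2 + 0\right) = -2 + 2 = 0$)
$\left(W + \left(H + 9 \left(-16\right)\right)\right) + 2681 = \left(0 + \left(- \frac{49}{5} + 9 \left(-16\right)\right)\right) + 2681 = \left(0 - \frac{769}{5}\right) + 2681 = - \frac{769}{5} + 2681 = \frac{12636}{5}$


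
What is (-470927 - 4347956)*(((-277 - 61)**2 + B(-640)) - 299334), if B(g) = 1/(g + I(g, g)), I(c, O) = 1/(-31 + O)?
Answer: 383030049432121763/429441 ≈ 8.9193e+11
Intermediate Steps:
B(g) = 1/(g + 1/(-31 + g))
(-470927 - 4347956)*(((-277 - 61)**2 + B(-640)) - 299334) = (-470927 - 4347956)*(((-277 - 61)**2 + (-31 - 640)/(1 - 640*(-31 - 640))) - 299334) = -4818883*(((-338)**2 - 671/(1 - 640*(-671))) - 299334) = -4818883*((114244 - 671/(1 + 429440)) - 299334) = -4818883*((114244 - 671/429441) - 299334) = -4818883*(49061056933/429441 - 299334) = -4818883*(-79485235361/429441) = 383030049432121763/429441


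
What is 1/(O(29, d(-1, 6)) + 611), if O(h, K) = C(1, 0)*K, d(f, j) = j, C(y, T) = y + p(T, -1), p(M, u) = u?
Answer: 1/611 ≈ 0.0016367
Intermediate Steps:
C(y, T) = -1 + y (C(y, T) = y - 1 = -1 + y)
O(h, K) = 0 (O(h, K) = (-1 + 1)*K = 0*K = 0)
1/(O(29, d(-1, 6)) + 611) = 1/(0 + 611) = 1/611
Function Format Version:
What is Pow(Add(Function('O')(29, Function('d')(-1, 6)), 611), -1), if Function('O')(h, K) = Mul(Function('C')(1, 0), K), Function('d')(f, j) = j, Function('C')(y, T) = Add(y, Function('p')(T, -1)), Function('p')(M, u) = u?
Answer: Rational(1, 611) ≈ 0.0016367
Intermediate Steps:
Function('C')(y, T) = Add(-1, y) (Function('C')(y, T) = Add(y, -1) = Add(-1, y))
Function('O')(h, K) = 0 (Function('O')(h, K) = Mul(Add(-1, 1), K) = Mul(0, K) = 0)
Pow(Add(Function('O')(29, Function('d')(-1, 6)), 611), -1) = Pow(Add(0, 611), -1) = Pow(611, -1) = Rational(1, 611)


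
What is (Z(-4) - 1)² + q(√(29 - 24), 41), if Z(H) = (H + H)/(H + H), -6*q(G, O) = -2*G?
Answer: √5/3 ≈ 0.74536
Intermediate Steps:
q(G, O) = G/3 (q(G, O) = -(-1)*G/3 = G/3)
Z(H) = 1 (Z(H) = (2*H)/((2*H)) = (2*H)*(1/(2*H)) = 1)
(Z(-4) - 1)² + q(√(29 - 24), 41) = (1 - 1)² + √(29 - 24)/3 = 0² + √5/3 = 0 + √5/3 = √5/3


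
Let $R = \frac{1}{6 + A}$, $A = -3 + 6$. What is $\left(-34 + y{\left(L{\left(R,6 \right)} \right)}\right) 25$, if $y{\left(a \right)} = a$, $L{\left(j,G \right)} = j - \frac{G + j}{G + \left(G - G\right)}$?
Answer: $- \frac{47125}{54} \approx -872.69$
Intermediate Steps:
$A = 3$
$R = \frac{1}{9}$ ($R = \frac{1}{6 + 3} = \frac{1}{9} \approx 0.11111$)
$L{\left(j,G \right)} = j - \frac{G + j}{G}$ ($L{\left(j,G \right)} = j - \frac{G + j}{G + 0} = j - \frac{G + j}{G}$)
$\left(-34 + y{\left(L{\left(R,6 \right)} \right)}\right) 25 = \left(-34 - \left(\frac{8}{9} + \frac{1}{54}\right)\right) 25 = \left(-34 - \frac{49}{54}\right) 25 = \left(- \frac{1885}{54}\right) 25 = - \frac{47125}{54}$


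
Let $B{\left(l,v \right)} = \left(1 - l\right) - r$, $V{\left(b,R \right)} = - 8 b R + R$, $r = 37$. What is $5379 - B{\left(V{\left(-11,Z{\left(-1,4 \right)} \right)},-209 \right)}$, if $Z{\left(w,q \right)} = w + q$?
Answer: $5682$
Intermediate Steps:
$Z{\left(w,q \right)} = q + w$
$V{\left(b,R \right)} = R - 8 R b$ ($V{\left(b,R \right)} = - 8 R b + R = R - 8 R b$)
$B{\left(l,v \right)} = -36 - l$ ($B{\left(l,v \right)} = \left(1 - l\right) - 37 = -36 - l$)
$5379 - B{\left(V{\left(-11,Z{\left(-1,4 \right)} \right)},-209 \right)} = 5379 - \left(-36 - \left(4 - 1\right) \left(1 - -88\right)\right) = 5379 - \left(-36 - 3 \left(1 + 88\right)\right) = 5379 - \left(-36 - 3 \cdot 89\right) = 5379 - \left(-36 - 267\right) = 5379 - -303 = 5379 + 303 = 5682$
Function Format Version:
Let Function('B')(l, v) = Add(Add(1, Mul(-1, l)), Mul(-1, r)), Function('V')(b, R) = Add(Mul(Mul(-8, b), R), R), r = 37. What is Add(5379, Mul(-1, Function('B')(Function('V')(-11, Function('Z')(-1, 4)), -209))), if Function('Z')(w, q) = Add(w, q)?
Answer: 5682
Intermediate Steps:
Function('Z')(w, q) = Add(q, w)
Function('V')(b, R) = Add(R, Mul(-8, R, b)) (Function('V')(b, R) = Add(Mul(-8, R, b), R) = Add(R, Mul(-8, R, b)))
Function('B')(l, v) = Add(-36, Mul(-1, l)) (Function('B')(l, v) = Add(Add(1, Mul(-1, l)), Mul(-1, 37)) = Add(Add(1, Mul(-1, l)), -37) = Add(-36, Mul(-1, l)))
Add(5379, Mul(-1, Function('B')(Function('V')(-11, Function('Z')(-1, 4)), -209))) = Add(5379, Mul(-1, Add(-36, Mul(-1, Mul(Add(4, -1), Add(1, Mul(-8, -11))))))) = Add(5379, Mul(-1, Add(-36, Mul(-1, Mul(3, Add(1, 88)))))) = Add(5379, Mul(-1, Add(-36, Mul(-1, Mul(3, 89))))) = Add(5379, Mul(-1, Add(-36, Mul(-1, 267)))) = Add(5379, Mul(-1, Add(-36, -267))) = Add(5379, Mul(-1, -303)) = Add(5379, 303) = 5682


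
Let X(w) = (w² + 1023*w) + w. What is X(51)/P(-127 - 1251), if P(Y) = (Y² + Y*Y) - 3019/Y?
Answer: 25182950/1744442441 ≈ 0.014436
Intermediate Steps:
X(w) = w² + 1024*w
P(Y) = -3019/Y + 2*Y² (P(Y) = (Y² + Y²) - 3019/Y = 2*Y² - 3019/Y = -3019/Y + 2*Y²)
X(51)/P(-127 - 1251) = (51*(1024 + 51))/(((-3019 + 2*(-127 - 1251)³)/(-127 - 1251))) = (51*1075)/(((-3019 + 2*(-1378)³)/(-1378))) = 54825/((-(-3019 + 2*(-2616662152))/1378)) = 54825/((-(-3019 - 5233324304)/1378)) = 54825/((-1/1378*(-5233327323))) = 54825/(5233327323/1378) = 54825*(1378/5233327323) = 25182950/1744442441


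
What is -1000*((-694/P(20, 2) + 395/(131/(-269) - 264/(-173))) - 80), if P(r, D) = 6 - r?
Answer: -118375616000/338471 ≈ -3.4974e+5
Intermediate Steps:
-1000*((-694/P(20, 2) + 395/(131/(-269) - 264/(-173))) - 80) = -1000*((-694/(6 - 1*20) + 395/(131/(-269) - 264/(-173))) - 80) = -1000*((-694/(6 - 20) + 395/(131*(-1/269) - 264*(-1/173))) - 80) = -1000*((-694/(-14) + 395/(-131/269 + 264/173)) - 80) = -1000*((-694*(-1/14) + 395/(48353/46537)) - 80) = -1000*((347/7 + 395*(46537/48353)) - 80) = -1000*((347/7 + 18382115/48353) - 80) = -1000*(145453296/338471 - 80) = -1000*118375616/338471 = -118375616000/338471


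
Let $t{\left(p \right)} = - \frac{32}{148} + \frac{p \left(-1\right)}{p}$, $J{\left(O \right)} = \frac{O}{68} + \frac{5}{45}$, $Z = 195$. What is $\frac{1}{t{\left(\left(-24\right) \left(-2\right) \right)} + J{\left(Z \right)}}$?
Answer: $\frac{22644}{39911} \approx 0.56736$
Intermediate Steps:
$J{\left(O \right)} = \frac{1}{9} + \frac{O}{68}$ ($J{\left(O \right)} = O \frac{1}{68} + 5 \cdot \frac{1}{45} = \frac{O}{68} + \frac{1}{9} = \frac{1}{9} + \frac{O}{68}$)
$t{\left(p \right)} = - \frac{45}{37}$ ($t{\left(p \right)} = \left(-32\right) \frac{1}{148} + \frac{\left(-1\right) p}{p} = - \frac{8}{37} - 1 = - \frac{45}{37}$)
$\frac{1}{t{\left(\left(-24\right) \left(-2\right) \right)} + J{\left(Z \right)}} = \frac{1}{- \frac{45}{37} + \left(\frac{1}{9} + \frac{1}{68} \cdot 195\right)} = \frac{1}{- \frac{45}{37} + \left(\frac{1}{9} + \frac{195}{68}\right)} = \frac{1}{- \frac{45}{37} + \frac{1823}{612}} = \frac{1}{\frac{39911}{22644}} = \frac{22644}{39911}$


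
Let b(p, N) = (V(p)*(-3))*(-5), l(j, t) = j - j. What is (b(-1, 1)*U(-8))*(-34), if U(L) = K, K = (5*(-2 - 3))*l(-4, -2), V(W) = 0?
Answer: 0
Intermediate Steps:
l(j, t) = 0
b(p, N) = 0 (b(p, N) = (0*(-3))*(-5) = 0*(-5) = 0)
K = 0 (K = (5*(-2 - 3))*0 = (5*(-5))*0 = -25*0 = 0)
U(L) = 0
(b(-1, 1)*U(-8))*(-34) = (0*0)*(-34) = 0*(-34) = 0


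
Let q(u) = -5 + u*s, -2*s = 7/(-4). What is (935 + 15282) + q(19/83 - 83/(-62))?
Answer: 667472085/41168 ≈ 16213.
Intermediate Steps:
s = 7/8 (s = -7/(2*(-4)) = -7*(-1)/(2*4) = -½*(-7/4) = 7/8 ≈ 0.87500)
q(u) = -5 + 7*u/8 (q(u) = -5 + u*(7/8) = -5 + 7*u/8)
(935 + 15282) + q(19/83 - 83/(-62)) = (935 + 15282) + (-5 + 7*(19/83 - 83/(-62))/8) = 16217 + (-5 + 7*(19*(1/83) - 83*(-1/62))/8) = 16217 + (-5 + 7*(19/83 + 83/62)/8) = 16217 + (-5 + (7/8)*(8067/5146)) = 16217 + (-5 + 56469/41168) = 16217 - 149371/41168 = 667472085/41168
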